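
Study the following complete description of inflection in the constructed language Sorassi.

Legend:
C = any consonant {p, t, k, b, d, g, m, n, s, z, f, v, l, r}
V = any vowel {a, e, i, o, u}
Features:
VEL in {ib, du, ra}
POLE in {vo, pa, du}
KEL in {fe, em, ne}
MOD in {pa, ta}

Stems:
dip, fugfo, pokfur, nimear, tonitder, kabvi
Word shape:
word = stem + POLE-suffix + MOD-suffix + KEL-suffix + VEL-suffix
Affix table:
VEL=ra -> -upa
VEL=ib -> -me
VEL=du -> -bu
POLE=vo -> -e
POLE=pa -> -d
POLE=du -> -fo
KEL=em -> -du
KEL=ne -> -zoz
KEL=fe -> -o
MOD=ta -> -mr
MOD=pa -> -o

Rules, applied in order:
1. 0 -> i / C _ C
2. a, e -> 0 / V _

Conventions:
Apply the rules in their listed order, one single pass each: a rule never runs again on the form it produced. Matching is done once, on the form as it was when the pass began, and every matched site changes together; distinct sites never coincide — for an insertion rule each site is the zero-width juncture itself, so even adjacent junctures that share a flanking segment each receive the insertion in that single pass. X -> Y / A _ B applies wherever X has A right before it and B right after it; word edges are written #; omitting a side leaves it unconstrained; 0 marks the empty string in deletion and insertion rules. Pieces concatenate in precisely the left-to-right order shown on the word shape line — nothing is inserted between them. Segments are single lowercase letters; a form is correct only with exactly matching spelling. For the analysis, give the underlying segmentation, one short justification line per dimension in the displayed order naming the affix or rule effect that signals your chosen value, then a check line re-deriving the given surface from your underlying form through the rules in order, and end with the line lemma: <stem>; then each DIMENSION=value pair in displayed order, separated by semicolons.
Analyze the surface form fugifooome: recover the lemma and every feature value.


underlying: fugfo-e-o-o-me
VEL=ib - signalled by the affix -me
POLE=vo - signalled by the affix -e
KEL=fe - signalled by the affix -o
MOD=pa - signalled by the affix -o
check: fugfoeoome -> fugifoeoome -> fugifooome
lemma: fugfo; VEL=ib; POLE=vo; KEL=fe; MOD=pa


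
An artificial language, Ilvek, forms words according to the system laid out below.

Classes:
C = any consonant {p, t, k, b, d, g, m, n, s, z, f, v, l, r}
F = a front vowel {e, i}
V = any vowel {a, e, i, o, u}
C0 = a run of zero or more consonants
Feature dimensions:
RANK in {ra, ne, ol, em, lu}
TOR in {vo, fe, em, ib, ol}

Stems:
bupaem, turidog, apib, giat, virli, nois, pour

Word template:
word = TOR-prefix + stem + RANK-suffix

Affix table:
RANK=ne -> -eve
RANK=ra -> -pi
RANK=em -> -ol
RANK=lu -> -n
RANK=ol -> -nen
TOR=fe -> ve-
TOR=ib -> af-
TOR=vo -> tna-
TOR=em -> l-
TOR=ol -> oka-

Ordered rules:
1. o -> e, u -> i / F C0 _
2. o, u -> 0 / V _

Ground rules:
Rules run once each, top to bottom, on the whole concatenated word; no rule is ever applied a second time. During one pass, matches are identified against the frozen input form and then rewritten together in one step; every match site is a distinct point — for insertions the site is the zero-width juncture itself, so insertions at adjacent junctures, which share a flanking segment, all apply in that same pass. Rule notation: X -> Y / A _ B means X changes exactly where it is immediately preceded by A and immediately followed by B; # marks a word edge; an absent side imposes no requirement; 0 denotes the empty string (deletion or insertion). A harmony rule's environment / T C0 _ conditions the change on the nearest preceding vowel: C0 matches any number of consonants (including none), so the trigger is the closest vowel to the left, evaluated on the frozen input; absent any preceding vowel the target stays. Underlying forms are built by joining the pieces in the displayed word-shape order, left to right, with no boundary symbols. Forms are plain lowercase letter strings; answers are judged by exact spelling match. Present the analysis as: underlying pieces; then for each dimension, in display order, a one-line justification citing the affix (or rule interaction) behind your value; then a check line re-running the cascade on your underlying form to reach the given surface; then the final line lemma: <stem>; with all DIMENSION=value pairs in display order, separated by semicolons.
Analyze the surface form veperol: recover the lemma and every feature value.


underlying: ve-pour-ol
RANK=em - signalled by the affix -ol
TOR=fe - signalled by the affix ve-
check: vepourol -> vepeurol -> veperol
lemma: pour; RANK=em; TOR=fe


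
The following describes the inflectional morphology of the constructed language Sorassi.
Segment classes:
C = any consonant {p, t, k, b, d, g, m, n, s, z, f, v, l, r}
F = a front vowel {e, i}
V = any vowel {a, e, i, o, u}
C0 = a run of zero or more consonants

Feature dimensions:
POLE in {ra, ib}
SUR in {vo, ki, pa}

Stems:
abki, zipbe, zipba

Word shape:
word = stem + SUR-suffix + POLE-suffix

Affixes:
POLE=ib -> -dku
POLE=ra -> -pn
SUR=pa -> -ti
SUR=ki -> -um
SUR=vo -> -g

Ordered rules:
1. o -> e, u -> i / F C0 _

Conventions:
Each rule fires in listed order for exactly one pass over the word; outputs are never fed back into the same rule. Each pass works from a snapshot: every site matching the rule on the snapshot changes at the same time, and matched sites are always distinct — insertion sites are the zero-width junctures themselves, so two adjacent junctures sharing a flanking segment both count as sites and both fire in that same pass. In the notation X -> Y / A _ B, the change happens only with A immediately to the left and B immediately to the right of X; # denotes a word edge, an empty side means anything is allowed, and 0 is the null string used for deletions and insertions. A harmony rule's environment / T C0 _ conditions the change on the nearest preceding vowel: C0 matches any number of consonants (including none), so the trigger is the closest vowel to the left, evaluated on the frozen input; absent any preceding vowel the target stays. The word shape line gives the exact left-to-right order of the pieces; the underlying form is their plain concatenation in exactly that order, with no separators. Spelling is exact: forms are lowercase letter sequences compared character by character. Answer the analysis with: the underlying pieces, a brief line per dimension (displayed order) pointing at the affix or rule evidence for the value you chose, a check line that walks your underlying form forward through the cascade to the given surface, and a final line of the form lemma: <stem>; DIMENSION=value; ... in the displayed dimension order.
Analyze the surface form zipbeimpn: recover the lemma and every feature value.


underlying: zipbe-um-pn
POLE=ra - signalled by the affix -pn
SUR=ki - signalled by the affix -um
check: zipbeumpn -> zipbeimpn
lemma: zipbe; POLE=ra; SUR=ki


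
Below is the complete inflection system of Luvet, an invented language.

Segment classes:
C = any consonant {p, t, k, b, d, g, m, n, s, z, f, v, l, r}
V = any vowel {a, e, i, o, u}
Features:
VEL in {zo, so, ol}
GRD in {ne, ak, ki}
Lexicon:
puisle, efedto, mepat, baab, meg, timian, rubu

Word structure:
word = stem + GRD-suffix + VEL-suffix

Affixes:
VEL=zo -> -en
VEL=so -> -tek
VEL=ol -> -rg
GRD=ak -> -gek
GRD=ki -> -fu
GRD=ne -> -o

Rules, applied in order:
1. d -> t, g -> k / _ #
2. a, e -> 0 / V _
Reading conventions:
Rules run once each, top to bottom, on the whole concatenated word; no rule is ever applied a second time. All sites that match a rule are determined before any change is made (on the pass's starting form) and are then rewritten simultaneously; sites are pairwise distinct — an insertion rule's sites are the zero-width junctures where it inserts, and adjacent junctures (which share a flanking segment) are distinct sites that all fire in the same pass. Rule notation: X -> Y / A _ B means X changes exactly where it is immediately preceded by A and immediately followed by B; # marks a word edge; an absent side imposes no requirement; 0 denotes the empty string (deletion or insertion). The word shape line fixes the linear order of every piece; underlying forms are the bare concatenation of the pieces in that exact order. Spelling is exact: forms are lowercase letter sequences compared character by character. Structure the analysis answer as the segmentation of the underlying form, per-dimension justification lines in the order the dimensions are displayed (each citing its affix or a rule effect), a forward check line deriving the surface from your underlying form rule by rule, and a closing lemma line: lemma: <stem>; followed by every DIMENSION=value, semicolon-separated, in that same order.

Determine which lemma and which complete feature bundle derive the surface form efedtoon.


underlying: efedto-o-en
VEL=zo - signalled by the affix -en
GRD=ne - signalled by the affix -o
check: efedtooen -> efedtooen -> efedtoon
lemma: efedto; VEL=zo; GRD=ne


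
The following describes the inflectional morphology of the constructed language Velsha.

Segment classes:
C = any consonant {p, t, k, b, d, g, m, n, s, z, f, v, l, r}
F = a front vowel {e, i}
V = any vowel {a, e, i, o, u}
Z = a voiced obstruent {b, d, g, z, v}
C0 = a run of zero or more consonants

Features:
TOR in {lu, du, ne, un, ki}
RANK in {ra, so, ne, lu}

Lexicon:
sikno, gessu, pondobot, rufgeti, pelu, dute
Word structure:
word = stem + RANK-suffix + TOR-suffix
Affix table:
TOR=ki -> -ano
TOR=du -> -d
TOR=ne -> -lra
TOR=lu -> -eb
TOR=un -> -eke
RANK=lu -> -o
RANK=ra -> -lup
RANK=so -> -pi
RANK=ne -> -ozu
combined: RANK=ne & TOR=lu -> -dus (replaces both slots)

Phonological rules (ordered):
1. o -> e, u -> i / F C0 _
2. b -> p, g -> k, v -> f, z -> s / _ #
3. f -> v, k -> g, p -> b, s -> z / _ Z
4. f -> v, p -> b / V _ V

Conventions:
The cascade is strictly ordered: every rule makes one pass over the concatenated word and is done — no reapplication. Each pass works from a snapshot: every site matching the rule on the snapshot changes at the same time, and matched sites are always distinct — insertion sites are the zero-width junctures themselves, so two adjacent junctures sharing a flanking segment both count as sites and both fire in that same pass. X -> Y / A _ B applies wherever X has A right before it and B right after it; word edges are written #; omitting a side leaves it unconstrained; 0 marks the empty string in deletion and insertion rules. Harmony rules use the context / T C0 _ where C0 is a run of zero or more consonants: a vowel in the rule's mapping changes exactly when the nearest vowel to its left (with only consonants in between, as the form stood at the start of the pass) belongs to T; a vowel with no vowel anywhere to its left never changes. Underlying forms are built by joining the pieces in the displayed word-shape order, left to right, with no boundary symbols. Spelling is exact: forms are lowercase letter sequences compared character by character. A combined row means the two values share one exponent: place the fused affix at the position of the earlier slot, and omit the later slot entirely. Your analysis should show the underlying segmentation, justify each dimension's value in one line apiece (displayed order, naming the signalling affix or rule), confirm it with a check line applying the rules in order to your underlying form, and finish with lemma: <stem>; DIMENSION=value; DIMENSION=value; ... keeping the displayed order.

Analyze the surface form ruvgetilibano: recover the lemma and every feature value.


underlying: rufgeti-lup-ano
TOR=ki - signalled by the affix -ano
RANK=ra - signalled by the affix -lup
check: rufgetilupano -> rufgetilipano -> rufgetilipano -> ruvgetilipano -> ruvgetilibano
lemma: rufgeti; TOR=ki; RANK=ra


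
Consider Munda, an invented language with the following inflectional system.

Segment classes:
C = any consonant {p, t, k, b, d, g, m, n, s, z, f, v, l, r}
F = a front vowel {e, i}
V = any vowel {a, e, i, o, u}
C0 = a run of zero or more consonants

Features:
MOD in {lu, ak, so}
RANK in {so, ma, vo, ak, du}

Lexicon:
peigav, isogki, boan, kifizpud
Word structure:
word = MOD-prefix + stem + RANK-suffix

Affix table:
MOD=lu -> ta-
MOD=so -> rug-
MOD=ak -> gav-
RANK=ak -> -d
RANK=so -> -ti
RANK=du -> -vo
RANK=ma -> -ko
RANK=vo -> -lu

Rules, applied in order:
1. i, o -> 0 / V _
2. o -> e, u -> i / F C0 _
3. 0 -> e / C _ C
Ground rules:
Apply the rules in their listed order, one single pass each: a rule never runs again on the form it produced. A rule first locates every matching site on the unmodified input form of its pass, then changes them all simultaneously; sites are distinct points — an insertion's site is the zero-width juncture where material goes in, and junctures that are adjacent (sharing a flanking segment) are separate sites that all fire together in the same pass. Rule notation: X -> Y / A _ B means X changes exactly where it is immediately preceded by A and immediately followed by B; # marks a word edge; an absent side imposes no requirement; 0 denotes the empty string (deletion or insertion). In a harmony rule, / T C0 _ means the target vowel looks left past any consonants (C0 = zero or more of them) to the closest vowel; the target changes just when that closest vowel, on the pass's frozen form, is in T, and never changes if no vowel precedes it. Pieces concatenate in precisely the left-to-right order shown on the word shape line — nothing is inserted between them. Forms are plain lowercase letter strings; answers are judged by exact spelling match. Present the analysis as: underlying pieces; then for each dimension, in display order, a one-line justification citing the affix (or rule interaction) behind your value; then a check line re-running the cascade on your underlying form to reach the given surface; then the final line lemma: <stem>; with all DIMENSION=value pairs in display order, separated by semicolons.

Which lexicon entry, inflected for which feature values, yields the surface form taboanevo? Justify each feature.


underlying: ta-boan-vo
MOD=lu - signalled by the affix ta-
RANK=du - signalled by the affix -vo
check: taboanvo -> taboanvo -> taboanvo -> taboanevo
lemma: boan; MOD=lu; RANK=du


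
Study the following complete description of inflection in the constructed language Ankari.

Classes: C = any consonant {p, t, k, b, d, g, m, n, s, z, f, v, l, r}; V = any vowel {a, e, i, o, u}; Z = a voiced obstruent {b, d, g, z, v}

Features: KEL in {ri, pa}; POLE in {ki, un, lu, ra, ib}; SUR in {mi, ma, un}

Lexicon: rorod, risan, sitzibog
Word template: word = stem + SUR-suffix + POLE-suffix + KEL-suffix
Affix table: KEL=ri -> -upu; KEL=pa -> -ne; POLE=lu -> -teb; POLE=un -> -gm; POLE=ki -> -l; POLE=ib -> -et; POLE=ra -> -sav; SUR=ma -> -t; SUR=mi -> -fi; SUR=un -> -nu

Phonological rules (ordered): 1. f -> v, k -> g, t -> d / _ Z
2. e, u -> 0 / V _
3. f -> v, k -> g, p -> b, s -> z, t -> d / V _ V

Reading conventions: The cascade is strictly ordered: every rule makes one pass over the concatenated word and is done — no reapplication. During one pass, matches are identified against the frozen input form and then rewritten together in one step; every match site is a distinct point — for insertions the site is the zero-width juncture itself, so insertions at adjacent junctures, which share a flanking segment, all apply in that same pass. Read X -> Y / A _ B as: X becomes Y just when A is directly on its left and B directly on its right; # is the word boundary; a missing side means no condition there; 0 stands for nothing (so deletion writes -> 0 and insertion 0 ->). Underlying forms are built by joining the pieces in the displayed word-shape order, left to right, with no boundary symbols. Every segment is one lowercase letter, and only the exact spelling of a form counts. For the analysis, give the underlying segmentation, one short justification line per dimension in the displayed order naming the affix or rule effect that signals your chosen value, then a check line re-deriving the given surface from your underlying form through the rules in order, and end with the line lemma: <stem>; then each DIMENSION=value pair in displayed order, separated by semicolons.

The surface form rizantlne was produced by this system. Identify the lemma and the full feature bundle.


underlying: risan-t-l-ne
KEL=pa - signalled by the affix -ne
POLE=ki - signalled by the affix -l
SUR=ma - signalled by the affix -t
check: risantlne -> risantlne -> risantlne -> rizantlne
lemma: risan; KEL=pa; POLE=ki; SUR=ma


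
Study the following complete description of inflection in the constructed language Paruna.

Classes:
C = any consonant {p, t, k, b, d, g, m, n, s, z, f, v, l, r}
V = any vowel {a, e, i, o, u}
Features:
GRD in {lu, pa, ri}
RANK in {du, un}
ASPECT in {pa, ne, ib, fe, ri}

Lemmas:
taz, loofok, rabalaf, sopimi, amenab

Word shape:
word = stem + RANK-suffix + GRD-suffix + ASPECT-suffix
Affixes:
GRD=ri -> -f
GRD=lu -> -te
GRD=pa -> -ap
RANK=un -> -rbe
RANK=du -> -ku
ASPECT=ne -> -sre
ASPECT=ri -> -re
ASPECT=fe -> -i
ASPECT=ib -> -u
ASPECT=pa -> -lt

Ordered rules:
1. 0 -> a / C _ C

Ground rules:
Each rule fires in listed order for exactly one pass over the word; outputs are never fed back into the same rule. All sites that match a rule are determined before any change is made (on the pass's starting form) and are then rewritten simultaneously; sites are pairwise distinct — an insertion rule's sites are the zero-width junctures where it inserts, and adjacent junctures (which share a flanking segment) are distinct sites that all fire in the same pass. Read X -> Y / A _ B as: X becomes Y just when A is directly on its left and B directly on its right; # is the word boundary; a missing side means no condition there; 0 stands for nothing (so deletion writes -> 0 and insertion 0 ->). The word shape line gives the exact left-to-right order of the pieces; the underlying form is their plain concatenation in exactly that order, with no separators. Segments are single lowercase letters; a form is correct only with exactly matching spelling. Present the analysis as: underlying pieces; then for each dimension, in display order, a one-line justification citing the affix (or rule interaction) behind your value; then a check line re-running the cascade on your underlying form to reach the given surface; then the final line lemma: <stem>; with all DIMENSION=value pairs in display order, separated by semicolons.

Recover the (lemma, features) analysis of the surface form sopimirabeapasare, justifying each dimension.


underlying: sopimi-rbe-ap-sre
GRD=pa - signalled by the affix -ap
RANK=un - signalled by the affix -rbe
ASPECT=ne - signalled by the affix -sre
check: sopimirbeapsre -> sopimirabeapasare
lemma: sopimi; GRD=pa; RANK=un; ASPECT=ne


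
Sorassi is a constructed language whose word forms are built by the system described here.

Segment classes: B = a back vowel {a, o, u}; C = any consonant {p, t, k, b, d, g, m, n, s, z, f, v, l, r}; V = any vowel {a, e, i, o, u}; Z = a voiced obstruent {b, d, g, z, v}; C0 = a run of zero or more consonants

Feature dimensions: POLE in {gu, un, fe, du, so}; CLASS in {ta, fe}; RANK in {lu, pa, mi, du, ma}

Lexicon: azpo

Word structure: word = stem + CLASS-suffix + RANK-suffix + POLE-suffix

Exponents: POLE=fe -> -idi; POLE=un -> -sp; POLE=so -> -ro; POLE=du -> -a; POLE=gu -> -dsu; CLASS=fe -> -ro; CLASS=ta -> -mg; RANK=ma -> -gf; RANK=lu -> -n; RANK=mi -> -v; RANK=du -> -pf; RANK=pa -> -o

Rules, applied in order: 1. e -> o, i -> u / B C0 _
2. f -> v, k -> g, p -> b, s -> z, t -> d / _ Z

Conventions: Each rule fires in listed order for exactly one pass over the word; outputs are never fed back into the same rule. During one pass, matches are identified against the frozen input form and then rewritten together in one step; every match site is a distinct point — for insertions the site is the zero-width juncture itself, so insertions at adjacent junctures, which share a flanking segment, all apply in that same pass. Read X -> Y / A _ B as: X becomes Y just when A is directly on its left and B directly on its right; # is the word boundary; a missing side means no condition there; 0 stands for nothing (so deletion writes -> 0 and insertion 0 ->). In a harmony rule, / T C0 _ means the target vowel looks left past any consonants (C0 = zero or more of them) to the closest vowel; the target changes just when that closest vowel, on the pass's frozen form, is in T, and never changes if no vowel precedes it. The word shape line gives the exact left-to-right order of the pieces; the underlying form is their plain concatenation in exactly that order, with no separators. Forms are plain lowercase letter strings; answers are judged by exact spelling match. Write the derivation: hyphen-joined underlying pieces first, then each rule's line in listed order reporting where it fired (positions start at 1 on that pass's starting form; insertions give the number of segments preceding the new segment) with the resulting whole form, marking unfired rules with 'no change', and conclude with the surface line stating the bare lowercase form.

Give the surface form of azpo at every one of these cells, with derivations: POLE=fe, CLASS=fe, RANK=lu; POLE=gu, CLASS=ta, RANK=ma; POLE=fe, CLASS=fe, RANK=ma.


cell POLE=fe, CLASS=fe, RANK=lu:
underlying: azpo-ro-n-idi
1. e -> o, i -> u / B C0 _: fires at position(s) 8: azporonudi
2. f -> v, k -> g, p -> b, s -> z, t -> d / _ Z: no change
surface: azporonudi

cell POLE=gu, CLASS=ta, RANK=ma:
underlying: azpo-mg-gf-dsu
1. e -> o, i -> u / B C0 _: no change
2. f -> v, k -> g, p -> b, s -> z, t -> d / _ Z: fires at position(s) 8: azpomggvdsu
surface: azpomggvdsu

cell POLE=fe, CLASS=fe, RANK=ma:
underlying: azpo-ro-gf-idi
1. e -> o, i -> u / B C0 _: fires at position(s) 9: azporogfudi
2. f -> v, k -> g, p -> b, s -> z, t -> d / _ Z: no change
surface: azporogfudi


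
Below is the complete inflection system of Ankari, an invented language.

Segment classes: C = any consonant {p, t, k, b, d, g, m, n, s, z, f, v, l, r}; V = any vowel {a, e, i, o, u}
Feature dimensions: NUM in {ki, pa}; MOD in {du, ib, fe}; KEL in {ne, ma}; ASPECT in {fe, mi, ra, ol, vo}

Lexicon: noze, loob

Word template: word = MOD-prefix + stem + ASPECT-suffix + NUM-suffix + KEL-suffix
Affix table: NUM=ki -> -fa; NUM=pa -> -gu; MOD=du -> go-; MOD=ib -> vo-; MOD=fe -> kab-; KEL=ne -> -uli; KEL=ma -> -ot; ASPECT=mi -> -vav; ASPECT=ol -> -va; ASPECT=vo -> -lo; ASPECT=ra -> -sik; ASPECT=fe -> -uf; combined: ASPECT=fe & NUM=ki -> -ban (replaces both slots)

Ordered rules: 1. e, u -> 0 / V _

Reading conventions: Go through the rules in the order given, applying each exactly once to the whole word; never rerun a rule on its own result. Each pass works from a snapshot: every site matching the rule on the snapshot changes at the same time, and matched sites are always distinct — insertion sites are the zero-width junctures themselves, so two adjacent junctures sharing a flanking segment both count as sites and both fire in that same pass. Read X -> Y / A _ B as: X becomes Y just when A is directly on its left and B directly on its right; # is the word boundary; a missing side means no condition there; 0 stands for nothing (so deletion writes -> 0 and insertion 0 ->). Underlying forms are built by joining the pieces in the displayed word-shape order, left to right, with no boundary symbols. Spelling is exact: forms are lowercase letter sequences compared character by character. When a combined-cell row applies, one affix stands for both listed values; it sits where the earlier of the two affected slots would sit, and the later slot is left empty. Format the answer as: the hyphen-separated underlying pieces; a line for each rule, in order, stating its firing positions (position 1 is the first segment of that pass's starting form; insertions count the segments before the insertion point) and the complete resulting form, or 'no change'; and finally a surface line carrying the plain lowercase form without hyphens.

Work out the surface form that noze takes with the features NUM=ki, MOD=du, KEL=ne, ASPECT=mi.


underlying: go-noze-vav-fa-uli
1. e, u -> 0 / V _: fires at position(s) 12: gonozevavfali
surface: gonozevavfali


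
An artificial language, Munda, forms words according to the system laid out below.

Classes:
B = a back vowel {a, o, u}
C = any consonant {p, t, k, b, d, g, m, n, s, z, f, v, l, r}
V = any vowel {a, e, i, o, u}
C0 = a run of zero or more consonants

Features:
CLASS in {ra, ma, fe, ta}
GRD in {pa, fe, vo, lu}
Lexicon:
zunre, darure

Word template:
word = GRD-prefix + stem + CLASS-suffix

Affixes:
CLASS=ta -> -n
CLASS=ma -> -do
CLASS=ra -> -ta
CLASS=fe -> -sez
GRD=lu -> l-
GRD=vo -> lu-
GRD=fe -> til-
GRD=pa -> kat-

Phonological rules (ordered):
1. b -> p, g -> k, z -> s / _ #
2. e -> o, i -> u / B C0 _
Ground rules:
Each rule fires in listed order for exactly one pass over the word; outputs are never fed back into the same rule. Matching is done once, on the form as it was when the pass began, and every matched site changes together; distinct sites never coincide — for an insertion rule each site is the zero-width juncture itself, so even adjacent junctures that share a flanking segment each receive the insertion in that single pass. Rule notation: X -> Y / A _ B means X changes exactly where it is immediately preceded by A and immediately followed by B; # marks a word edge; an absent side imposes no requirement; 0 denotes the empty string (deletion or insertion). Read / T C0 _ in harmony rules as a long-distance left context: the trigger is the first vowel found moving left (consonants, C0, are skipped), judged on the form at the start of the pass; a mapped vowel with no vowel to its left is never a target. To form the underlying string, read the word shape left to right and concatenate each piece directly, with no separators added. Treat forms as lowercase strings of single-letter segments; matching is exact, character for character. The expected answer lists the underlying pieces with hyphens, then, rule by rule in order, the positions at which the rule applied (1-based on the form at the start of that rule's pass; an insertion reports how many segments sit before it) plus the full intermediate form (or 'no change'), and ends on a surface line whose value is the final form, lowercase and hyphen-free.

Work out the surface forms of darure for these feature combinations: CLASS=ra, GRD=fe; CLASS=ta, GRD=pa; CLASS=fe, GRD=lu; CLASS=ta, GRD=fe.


cell CLASS=ra, GRD=fe:
underlying: til-darure-ta
1. b -> p, g -> k, z -> s / _ #: no change
2. e -> o, i -> u / B C0 _: fires at position(s) 9: tildarurota
surface: tildarurota

cell CLASS=ta, GRD=pa:
underlying: kat-darure-n
1. b -> p, g -> k, z -> s / _ #: no change
2. e -> o, i -> u / B C0 _: fires at position(s) 9: katdaruron
surface: katdaruron

cell CLASS=fe, GRD=lu:
underlying: l-darure-sez
1. b -> p, g -> k, z -> s / _ #: fires at position(s) 10: ldarureses
2. e -> o, i -> u / B C0 _: fires at position(s) 7: ldaruroses
surface: ldaruroses

cell CLASS=ta, GRD=fe:
underlying: til-darure-n
1. b -> p, g -> k, z -> s / _ #: no change
2. e -> o, i -> u / B C0 _: fires at position(s) 9: tildaruron
surface: tildaruron


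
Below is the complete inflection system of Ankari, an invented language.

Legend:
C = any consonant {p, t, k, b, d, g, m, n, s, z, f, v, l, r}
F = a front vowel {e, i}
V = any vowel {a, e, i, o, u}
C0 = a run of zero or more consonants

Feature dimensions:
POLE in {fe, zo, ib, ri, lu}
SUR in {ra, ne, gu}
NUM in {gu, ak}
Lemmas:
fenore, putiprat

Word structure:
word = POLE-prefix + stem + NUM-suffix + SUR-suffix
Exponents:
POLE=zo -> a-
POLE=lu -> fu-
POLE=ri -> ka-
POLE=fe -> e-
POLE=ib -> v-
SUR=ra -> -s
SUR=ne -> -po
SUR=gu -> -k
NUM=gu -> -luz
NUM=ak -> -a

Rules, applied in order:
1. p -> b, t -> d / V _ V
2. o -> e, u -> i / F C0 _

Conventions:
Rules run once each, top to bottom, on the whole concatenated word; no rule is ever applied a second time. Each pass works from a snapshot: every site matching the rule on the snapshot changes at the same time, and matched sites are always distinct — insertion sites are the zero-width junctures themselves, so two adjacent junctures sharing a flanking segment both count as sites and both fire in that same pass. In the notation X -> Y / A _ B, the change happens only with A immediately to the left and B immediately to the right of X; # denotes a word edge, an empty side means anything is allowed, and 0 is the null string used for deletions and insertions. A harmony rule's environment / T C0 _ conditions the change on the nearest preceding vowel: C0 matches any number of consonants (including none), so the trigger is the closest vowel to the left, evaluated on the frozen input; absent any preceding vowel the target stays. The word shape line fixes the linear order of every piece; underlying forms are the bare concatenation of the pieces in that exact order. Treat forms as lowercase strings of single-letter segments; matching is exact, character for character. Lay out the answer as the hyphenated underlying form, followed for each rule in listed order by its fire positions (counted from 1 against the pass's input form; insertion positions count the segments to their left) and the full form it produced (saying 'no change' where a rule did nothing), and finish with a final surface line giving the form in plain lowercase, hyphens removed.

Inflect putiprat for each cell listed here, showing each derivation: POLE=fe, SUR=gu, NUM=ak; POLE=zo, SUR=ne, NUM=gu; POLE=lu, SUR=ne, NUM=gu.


cell POLE=fe, SUR=gu, NUM=ak:
underlying: e-putiprat-a-k
1. p -> b, t -> d / V _ V: fires at position(s) 2, 4, 9: ebudipradak
2. o -> e, u -> i / F C0 _: fires at position(s) 3: ebidipradak
surface: ebidipradak

cell POLE=zo, SUR=ne, NUM=gu:
underlying: a-putiprat-luz-po
1. p -> b, t -> d / V _ V: fires at position(s) 2, 4: abudipratluzpo
2. o -> e, u -> i / F C0 _: no change
surface: abudipratluzpo

cell POLE=lu, SUR=ne, NUM=gu:
underlying: fu-putiprat-luz-po
1. p -> b, t -> d / V _ V: fires at position(s) 3, 5: fubudipratluzpo
2. o -> e, u -> i / F C0 _: no change
surface: fubudipratluzpo


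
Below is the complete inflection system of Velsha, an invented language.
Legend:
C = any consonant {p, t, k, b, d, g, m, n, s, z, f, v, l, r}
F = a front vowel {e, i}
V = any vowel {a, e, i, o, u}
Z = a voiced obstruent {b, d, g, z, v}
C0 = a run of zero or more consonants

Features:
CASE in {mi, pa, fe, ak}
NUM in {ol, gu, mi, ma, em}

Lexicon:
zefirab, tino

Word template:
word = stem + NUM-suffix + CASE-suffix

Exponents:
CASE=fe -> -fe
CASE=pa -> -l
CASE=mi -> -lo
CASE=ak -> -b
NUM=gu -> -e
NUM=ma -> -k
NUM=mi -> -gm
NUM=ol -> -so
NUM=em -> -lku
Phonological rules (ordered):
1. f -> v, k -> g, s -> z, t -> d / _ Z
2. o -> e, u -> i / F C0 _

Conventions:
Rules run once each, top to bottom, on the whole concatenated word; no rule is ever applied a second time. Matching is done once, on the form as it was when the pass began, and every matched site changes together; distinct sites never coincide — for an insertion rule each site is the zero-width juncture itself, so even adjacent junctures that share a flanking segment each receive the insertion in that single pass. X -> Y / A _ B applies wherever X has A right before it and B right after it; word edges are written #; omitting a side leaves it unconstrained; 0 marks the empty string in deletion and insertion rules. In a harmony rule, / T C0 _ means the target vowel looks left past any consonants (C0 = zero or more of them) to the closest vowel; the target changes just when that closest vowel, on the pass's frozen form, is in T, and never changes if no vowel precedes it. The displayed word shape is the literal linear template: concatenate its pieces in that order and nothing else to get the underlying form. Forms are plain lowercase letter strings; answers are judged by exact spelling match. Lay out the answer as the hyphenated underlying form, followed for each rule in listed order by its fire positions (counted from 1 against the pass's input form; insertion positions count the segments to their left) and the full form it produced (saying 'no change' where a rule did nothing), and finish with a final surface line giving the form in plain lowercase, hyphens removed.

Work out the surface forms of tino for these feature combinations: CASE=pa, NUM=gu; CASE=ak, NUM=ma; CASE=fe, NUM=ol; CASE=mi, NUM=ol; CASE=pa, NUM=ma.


cell CASE=pa, NUM=gu:
underlying: tino-e-l
1. f -> v, k -> g, s -> z, t -> d / _ Z: no change
2. o -> e, u -> i / F C0 _: fires at position(s) 4: tineel
surface: tineel

cell CASE=ak, NUM=ma:
underlying: tino-k-b
1. f -> v, k -> g, s -> z, t -> d / _ Z: fires at position(s) 5: tinogb
2. o -> e, u -> i / F C0 _: fires at position(s) 4: tinegb
surface: tinegb

cell CASE=fe, NUM=ol:
underlying: tino-so-fe
1. f -> v, k -> g, s -> z, t -> d / _ Z: no change
2. o -> e, u -> i / F C0 _: fires at position(s) 4: tinesofe
surface: tinesofe

cell CASE=mi, NUM=ol:
underlying: tino-so-lo
1. f -> v, k -> g, s -> z, t -> d / _ Z: no change
2. o -> e, u -> i / F C0 _: fires at position(s) 4: tinesolo
surface: tinesolo

cell CASE=pa, NUM=ma:
underlying: tino-k-l
1. f -> v, k -> g, s -> z, t -> d / _ Z: no change
2. o -> e, u -> i / F C0 _: fires at position(s) 4: tinekl
surface: tinekl


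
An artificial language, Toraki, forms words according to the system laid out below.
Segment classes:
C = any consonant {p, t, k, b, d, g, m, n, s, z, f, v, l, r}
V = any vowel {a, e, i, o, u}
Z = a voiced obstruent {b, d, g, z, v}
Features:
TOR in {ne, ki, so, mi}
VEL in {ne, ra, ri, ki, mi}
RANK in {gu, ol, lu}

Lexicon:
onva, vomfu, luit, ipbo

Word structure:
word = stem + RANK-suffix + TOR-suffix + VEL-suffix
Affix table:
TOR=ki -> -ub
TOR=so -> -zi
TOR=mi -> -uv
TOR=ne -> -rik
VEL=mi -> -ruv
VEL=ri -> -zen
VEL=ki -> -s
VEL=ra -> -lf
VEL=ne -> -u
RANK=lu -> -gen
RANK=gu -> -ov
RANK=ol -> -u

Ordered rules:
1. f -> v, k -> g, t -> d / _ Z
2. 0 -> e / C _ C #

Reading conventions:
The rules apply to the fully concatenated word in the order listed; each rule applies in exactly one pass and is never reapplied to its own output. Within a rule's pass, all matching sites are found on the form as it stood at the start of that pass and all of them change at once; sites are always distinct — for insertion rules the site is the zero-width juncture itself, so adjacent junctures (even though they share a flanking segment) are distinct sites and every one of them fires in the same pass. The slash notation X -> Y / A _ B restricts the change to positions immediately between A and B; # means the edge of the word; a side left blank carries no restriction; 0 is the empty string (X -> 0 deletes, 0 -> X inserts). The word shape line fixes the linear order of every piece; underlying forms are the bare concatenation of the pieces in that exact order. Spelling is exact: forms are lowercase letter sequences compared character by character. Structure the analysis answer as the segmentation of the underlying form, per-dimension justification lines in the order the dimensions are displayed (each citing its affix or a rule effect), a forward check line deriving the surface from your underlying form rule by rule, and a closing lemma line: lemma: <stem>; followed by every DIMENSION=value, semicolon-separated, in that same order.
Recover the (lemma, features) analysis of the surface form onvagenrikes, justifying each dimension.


underlying: onva-gen-rik-s
TOR=ne - signalled by the affix -rik
VEL=ki - signalled by the affix -s
RANK=lu - signalled by the affix -gen
check: onvagenriks -> onvagenriks -> onvagenrikes
lemma: onva; TOR=ne; VEL=ki; RANK=lu


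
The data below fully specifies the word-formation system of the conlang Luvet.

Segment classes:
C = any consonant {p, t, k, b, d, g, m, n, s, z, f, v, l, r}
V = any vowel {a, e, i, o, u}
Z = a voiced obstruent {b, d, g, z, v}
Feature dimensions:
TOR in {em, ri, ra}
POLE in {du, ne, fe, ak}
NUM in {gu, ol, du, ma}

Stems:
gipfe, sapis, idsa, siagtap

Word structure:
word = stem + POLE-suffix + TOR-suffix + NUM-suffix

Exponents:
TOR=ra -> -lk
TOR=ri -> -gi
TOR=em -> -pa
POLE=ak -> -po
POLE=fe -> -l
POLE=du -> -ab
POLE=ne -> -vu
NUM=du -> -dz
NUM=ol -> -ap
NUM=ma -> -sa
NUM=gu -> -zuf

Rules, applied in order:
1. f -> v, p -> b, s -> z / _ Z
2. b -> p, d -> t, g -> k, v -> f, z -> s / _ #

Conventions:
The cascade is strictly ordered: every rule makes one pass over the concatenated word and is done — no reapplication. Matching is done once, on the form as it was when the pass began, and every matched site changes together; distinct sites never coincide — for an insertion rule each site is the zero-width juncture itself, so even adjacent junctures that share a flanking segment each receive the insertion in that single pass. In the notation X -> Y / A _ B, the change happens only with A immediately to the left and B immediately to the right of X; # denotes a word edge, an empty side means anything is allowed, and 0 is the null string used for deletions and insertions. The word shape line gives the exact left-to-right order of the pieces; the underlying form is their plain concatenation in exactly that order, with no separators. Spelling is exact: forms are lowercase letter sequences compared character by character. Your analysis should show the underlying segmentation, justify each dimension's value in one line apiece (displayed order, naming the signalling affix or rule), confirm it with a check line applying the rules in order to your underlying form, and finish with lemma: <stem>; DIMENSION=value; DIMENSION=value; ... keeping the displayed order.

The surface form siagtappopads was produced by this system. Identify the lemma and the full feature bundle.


underlying: siagtap-po-pa-dz
TOR=em - signalled by the affix -pa
POLE=ak - signalled by the affix -po
NUM=du - signalled by the affix -dz
check: siagtappopadz -> siagtappopadz -> siagtappopads
lemma: siagtap; TOR=em; POLE=ak; NUM=du


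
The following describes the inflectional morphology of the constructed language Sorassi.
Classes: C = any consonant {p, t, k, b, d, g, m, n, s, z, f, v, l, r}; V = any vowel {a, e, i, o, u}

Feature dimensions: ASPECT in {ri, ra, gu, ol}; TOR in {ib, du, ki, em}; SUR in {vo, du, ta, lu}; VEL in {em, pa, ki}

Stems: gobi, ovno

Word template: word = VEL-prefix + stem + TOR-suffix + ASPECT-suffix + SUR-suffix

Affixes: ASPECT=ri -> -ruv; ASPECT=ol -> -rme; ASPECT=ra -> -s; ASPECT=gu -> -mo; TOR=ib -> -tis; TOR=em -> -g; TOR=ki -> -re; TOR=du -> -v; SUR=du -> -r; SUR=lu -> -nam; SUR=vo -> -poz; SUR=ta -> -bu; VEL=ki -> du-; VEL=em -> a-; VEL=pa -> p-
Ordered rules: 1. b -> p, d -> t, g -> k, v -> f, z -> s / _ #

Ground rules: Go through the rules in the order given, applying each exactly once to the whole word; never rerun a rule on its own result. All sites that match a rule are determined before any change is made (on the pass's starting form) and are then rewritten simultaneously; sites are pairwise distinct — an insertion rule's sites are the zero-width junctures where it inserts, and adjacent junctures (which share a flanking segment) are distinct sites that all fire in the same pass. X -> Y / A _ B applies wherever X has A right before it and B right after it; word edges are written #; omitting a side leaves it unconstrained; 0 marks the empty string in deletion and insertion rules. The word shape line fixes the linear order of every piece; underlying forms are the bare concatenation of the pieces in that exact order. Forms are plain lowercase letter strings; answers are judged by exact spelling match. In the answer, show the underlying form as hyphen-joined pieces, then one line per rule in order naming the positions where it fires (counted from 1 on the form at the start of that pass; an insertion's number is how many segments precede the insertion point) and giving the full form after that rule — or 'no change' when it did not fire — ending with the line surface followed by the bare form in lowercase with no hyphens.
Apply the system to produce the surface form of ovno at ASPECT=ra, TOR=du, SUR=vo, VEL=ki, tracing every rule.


underlying: du-ovno-v-s-poz
1. b -> p, d -> t, g -> k, v -> f, z -> s / _ #: fires at position(s) 11: duovnovspos
surface: duovnovspos


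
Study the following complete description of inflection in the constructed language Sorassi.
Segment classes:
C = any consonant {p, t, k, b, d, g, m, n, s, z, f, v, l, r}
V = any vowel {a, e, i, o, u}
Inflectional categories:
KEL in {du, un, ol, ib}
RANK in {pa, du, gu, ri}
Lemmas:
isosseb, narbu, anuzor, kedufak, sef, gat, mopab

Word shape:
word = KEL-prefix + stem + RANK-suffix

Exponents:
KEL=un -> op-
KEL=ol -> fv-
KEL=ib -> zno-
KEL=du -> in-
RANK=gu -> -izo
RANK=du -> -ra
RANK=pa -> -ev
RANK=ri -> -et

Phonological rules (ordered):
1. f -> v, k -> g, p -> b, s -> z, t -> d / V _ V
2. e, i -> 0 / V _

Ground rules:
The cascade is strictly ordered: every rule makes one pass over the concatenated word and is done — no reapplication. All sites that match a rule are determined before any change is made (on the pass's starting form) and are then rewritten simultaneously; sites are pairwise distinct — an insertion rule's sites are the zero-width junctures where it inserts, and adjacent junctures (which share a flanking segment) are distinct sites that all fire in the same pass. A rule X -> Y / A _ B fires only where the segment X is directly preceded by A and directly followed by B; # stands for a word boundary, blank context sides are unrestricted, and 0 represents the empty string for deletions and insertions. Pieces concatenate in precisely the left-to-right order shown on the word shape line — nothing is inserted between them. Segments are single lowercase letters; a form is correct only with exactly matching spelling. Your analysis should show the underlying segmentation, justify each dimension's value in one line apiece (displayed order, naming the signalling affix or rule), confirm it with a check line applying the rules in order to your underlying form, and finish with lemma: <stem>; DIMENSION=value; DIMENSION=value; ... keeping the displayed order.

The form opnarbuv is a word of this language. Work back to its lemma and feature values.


underlying: op-narbu-ev
KEL=un - signalled by the affix op-
RANK=pa - signalled by the affix -ev
check: opnarbuev -> opnarbuev -> opnarbuv
lemma: narbu; KEL=un; RANK=pa
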